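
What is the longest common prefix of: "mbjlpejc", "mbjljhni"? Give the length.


Words: mbjlpejc, mbjljhni
  Position 0: all 'm' => match
  Position 1: all 'b' => match
  Position 2: all 'j' => match
  Position 3: all 'l' => match
  Position 4: ('p', 'j') => mismatch, stop
LCP = "mbjl" (length 4)

4


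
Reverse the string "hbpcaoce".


Input: hbpcaoce
Reading characters right to left:
  Position 7: 'e'
  Position 6: 'c'
  Position 5: 'o'
  Position 4: 'a'
  Position 3: 'c'
  Position 2: 'p'
  Position 1: 'b'
  Position 0: 'h'
Reversed: ecoacpbh

ecoacpbh


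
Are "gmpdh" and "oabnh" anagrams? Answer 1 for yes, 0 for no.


Strings: "gmpdh", "oabnh"
Sorted first:  dghmp
Sorted second: abhno
Differ at position 0: 'd' vs 'a' => not anagrams

0


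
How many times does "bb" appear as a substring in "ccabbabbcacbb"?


Searching for "bb" in "ccabbabbcacbb"
Scanning each position:
  Position 0: "cc" => no
  Position 1: "ca" => no
  Position 2: "ab" => no
  Position 3: "bb" => MATCH
  Position 4: "ba" => no
  Position 5: "ab" => no
  Position 6: "bb" => MATCH
  Position 7: "bc" => no
  Position 8: "ca" => no
  Position 9: "ac" => no
  Position 10: "cb" => no
  Position 11: "bb" => MATCH
Total occurrences: 3

3


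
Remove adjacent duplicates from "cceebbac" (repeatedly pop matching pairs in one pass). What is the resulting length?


Input: cceebbac
Stack-based adjacent duplicate removal:
  Read 'c': push. Stack: c
  Read 'c': matches stack top 'c' => pop. Stack: (empty)
  Read 'e': push. Stack: e
  Read 'e': matches stack top 'e' => pop. Stack: (empty)
  Read 'b': push. Stack: b
  Read 'b': matches stack top 'b' => pop. Stack: (empty)
  Read 'a': push. Stack: a
  Read 'c': push. Stack: ac
Final stack: "ac" (length 2)

2


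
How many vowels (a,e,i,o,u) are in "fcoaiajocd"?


Input: fcoaiajocd
Checking each character:
  'f' at position 0: consonant
  'c' at position 1: consonant
  'o' at position 2: vowel (running total: 1)
  'a' at position 3: vowel (running total: 2)
  'i' at position 4: vowel (running total: 3)
  'a' at position 5: vowel (running total: 4)
  'j' at position 6: consonant
  'o' at position 7: vowel (running total: 5)
  'c' at position 8: consonant
  'd' at position 9: consonant
Total vowels: 5

5


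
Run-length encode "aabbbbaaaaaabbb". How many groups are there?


Input: aabbbbaaaaaabbb
Scanning for consecutive runs:
  Group 1: 'a' x 2 (positions 0-1)
  Group 2: 'b' x 4 (positions 2-5)
  Group 3: 'a' x 6 (positions 6-11)
  Group 4: 'b' x 3 (positions 12-14)
Total groups: 4

4


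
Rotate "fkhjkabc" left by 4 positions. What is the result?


Input: "fkhjkabc", rotate left by 4
First 4 characters: "fkhj"
Remaining characters: "kabc"
Concatenate remaining + first: "kabc" + "fkhj" = "kabcfkhj"

kabcfkhj


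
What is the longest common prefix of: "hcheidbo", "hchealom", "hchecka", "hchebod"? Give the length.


Words: hcheidbo, hchealom, hchecka, hchebod
  Position 0: all 'h' => match
  Position 1: all 'c' => match
  Position 2: all 'h' => match
  Position 3: all 'e' => match
  Position 4: ('i', 'a', 'c', 'b') => mismatch, stop
LCP = "hche" (length 4)

4


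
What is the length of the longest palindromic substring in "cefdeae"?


Input: "cefdeae"
Checking substrings for palindromes:
  [4:7] "eae" (len 3) => palindrome
Longest palindromic substring: "eae" with length 3

3


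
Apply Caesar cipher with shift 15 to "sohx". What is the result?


Caesar cipher: shift "sohx" by 15
  's' (pos 18) + 15 = pos 7 = 'h'
  'o' (pos 14) + 15 = pos 3 = 'd'
  'h' (pos 7) + 15 = pos 22 = 'w'
  'x' (pos 23) + 15 = pos 12 = 'm'
Result: hdwm

hdwm


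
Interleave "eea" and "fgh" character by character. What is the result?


Interleaving "eea" and "fgh":
  Position 0: 'e' from first, 'f' from second => "ef"
  Position 1: 'e' from first, 'g' from second => "eg"
  Position 2: 'a' from first, 'h' from second => "ah"
Result: efegah

efegah


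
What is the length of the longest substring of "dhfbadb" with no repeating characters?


Input: "dhfbadb"
Sliding window (track last position of each char):
  Position 0 ('d'): window [0,0] length 1 -- new best
  Position 1 ('h'): window [0,1] length 2 -- new best
  Position 2 ('f'): window [0,2] length 3 -- new best
  Position 3 ('b'): window [0,3] length 4 -- new best
  Position 4 ('a'): window [0,4] length 5 -- new best
  Position 5 ('d'): repeat (last at 0), move window start to 1
  Position 5 ('d'): window [1,5] length 5
  Position 6 ('b'): repeat (last at 3), move window start to 4
  Position 6 ('b'): window [4,6] length 3
Longest substring with no repeats: "dhfba" with length 5

5


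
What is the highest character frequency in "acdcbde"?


Input: acdcbde
Character counts:
  'a': 1
  'b': 1
  'c': 2
  'd': 2
  'e': 1
Maximum frequency: 2

2


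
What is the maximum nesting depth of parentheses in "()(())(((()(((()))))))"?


Input: "()(())(((()(((()))))))"
Tracking depth:
  Position 0 '(': depth becomes 1
  Position 1 ')': depth becomes 0
  Position 2 '(': depth becomes 1
  Position 3 '(': depth becomes 2
  Position 4 ')': depth becomes 1
  Position 5 ')': depth becomes 0
  Position 6 '(': depth becomes 1
  Position 7 '(': depth becomes 2
  Position 8 '(': depth becomes 3
  Position 9 '(': depth becomes 4
  Position 10 ')': depth becomes 3
  Position 11 '(': depth becomes 4
  Position 12 '(': depth becomes 5
  Position 13 '(': depth becomes 6
  Position 14 '(': depth becomes 7
  Position 15 ')': depth becomes 6
  Position 16 ')': depth becomes 5
  Position 17 ')': depth becomes 4
  Position 18 ')': depth becomes 3
  Position 19 ')': depth becomes 2
  Position 20 ')': depth becomes 1
  Position 21 ')': depth becomes 0
Maximum depth reached: 7

7


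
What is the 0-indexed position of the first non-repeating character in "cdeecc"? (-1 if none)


Input: cdeecc
Character frequencies:
  'c': 3
  'd': 1
  'e': 2
Scanning left to right for freq == 1:
  Position 0 ('c'): freq=3, skip
  Position 1 ('d'): unique! => answer = 1

1


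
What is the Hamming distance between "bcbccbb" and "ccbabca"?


Comparing "bcbccbb" and "ccbabca" position by position:
  Position 0: 'b' vs 'c' => differ
  Position 1: 'c' vs 'c' => same
  Position 2: 'b' vs 'b' => same
  Position 3: 'c' vs 'a' => differ
  Position 4: 'c' vs 'b' => differ
  Position 5: 'b' vs 'c' => differ
  Position 6: 'b' vs 'a' => differ
Total differences (Hamming distance): 5

5


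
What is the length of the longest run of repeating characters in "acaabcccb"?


Input: "acaabcccb"
Scanning for longest run:
  Position 1 ('c'): new char, reset run to 1
  Position 2 ('a'): new char, reset run to 1
  Position 3 ('a'): continues run of 'a', length=2
  Position 4 ('b'): new char, reset run to 1
  Position 5 ('c'): new char, reset run to 1
  Position 6 ('c'): continues run of 'c', length=2
  Position 7 ('c'): continues run of 'c', length=3
  Position 8 ('b'): new char, reset run to 1
Longest run: 'c' with length 3

3


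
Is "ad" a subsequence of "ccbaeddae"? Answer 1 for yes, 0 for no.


Check if "ad" is a subsequence of "ccbaeddae"
Greedy scan:
  Position 0 ('c'): no match needed
  Position 1 ('c'): no match needed
  Position 2 ('b'): no match needed
  Position 3 ('a'): matches sub[0] = 'a'
  Position 4 ('e'): no match needed
  Position 5 ('d'): matches sub[1] = 'd'
  Position 6 ('d'): no match needed
  Position 7 ('a'): no match needed
  Position 8 ('e'): no match needed
All 2 characters matched => is a subsequence

1


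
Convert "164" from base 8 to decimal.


Input: "164" in base 8
Positional expansion:
  Digit '1' (value 1) x 8^2 = 64
  Digit '6' (value 6) x 8^1 = 48
  Digit '4' (value 4) x 8^0 = 4
Sum = 116

116


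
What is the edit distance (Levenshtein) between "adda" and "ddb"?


Computing edit distance: "adda" -> "ddb"
DP table:
           d    d    b
      0    1    2    3
  a   1    1    2    3
  d   2    1    1    2
  d   3    2    1    2
  a   4    3    2    2
Edit distance = dp[4][3] = 2

2


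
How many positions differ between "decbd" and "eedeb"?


Comparing "decbd" and "eedeb" position by position:
  Position 0: 'd' vs 'e' => DIFFER
  Position 1: 'e' vs 'e' => same
  Position 2: 'c' vs 'd' => DIFFER
  Position 3: 'b' vs 'e' => DIFFER
  Position 4: 'd' vs 'b' => DIFFER
Positions that differ: 4

4


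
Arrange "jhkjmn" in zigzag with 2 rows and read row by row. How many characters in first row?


Zigzag "jhkjmn" into 2 rows:
Placing characters:
  'j' => row 0
  'h' => row 1
  'k' => row 0
  'j' => row 1
  'm' => row 0
  'n' => row 1
Rows:
  Row 0: "jkm"
  Row 1: "hjn"
First row length: 3

3


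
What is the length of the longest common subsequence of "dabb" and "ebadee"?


LCS of "dabb" and "ebadee"
DP table:
           e    b    a    d    e    e
      0    0    0    0    0    0    0
  d   0    0    0    0    1    1    1
  a   0    0    0    1    1    1    1
  b   0    0    1    1    1    1    1
  b   0    0    1    1    1    1    1
LCS length = dp[4][6] = 1

1


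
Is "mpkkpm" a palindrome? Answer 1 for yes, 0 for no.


Input: mpkkpm
Reversed: mpkkpm
  Compare pos 0 ('m') with pos 5 ('m'): match
  Compare pos 1 ('p') with pos 4 ('p'): match
  Compare pos 2 ('k') with pos 3 ('k'): match
Result: palindrome

1


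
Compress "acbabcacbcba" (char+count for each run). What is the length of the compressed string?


Input: acbabcacbcba
Runs:
  'a' x 1 => "a1"
  'c' x 1 => "c1"
  'b' x 1 => "b1"
  'a' x 1 => "a1"
  'b' x 1 => "b1"
  'c' x 1 => "c1"
  'a' x 1 => "a1"
  'c' x 1 => "c1"
  'b' x 1 => "b1"
  'c' x 1 => "c1"
  'b' x 1 => "b1"
  'a' x 1 => "a1"
Compressed: "a1c1b1a1b1c1a1c1b1c1b1a1"
Compressed length: 24

24


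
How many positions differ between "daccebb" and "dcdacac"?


Comparing "daccebb" and "dcdacac" position by position:
  Position 0: 'd' vs 'd' => same
  Position 1: 'a' vs 'c' => DIFFER
  Position 2: 'c' vs 'd' => DIFFER
  Position 3: 'c' vs 'a' => DIFFER
  Position 4: 'e' vs 'c' => DIFFER
  Position 5: 'b' vs 'a' => DIFFER
  Position 6: 'b' vs 'c' => DIFFER
Positions that differ: 6

6


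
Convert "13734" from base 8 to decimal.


Input: "13734" in base 8
Positional expansion:
  Digit '1' (value 1) x 8^4 = 4096
  Digit '3' (value 3) x 8^3 = 1536
  Digit '7' (value 7) x 8^2 = 448
  Digit '3' (value 3) x 8^1 = 24
  Digit '4' (value 4) x 8^0 = 4
Sum = 6108

6108


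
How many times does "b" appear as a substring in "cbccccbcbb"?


Searching for "b" in "cbccccbcbb"
Scanning each position:
  Position 0: "c" => no
  Position 1: "b" => MATCH
  Position 2: "c" => no
  Position 3: "c" => no
  Position 4: "c" => no
  Position 5: "c" => no
  Position 6: "b" => MATCH
  Position 7: "c" => no
  Position 8: "b" => MATCH
  Position 9: "b" => MATCH
Total occurrences: 4

4


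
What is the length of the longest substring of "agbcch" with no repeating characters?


Input: "agbcch"
Sliding window (track last position of each char):
  Position 0 ('a'): window [0,0] length 1 -- new best
  Position 1 ('g'): window [0,1] length 2 -- new best
  Position 2 ('b'): window [0,2] length 3 -- new best
  Position 3 ('c'): window [0,3] length 4 -- new best
  Position 4 ('c'): repeat (last at 3), move window start to 4
  Position 4 ('c'): window [4,4] length 1
  Position 5 ('h'): window [4,5] length 2
Longest substring with no repeats: "agbc" with length 4

4


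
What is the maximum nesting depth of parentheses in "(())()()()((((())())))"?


Input: "(())()()()((((())())))"
Tracking depth:
  Position 0 '(': depth becomes 1
  Position 1 '(': depth becomes 2
  Position 2 ')': depth becomes 1
  Position 3 ')': depth becomes 0
  Position 4 '(': depth becomes 1
  Position 5 ')': depth becomes 0
  Position 6 '(': depth becomes 1
  Position 7 ')': depth becomes 0
  Position 8 '(': depth becomes 1
  Position 9 ')': depth becomes 0
  Position 10 '(': depth becomes 1
  Position 11 '(': depth becomes 2
  Position 12 '(': depth becomes 3
  Position 13 '(': depth becomes 4
  Position 14 '(': depth becomes 5
  Position 15 ')': depth becomes 4
  Position 16 ')': depth becomes 3
  Position 17 '(': depth becomes 4
  Position 18 ')': depth becomes 3
  Position 19 ')': depth becomes 2
  Position 20 ')': depth becomes 1
  Position 21 ')': depth becomes 0
Maximum depth reached: 5

5


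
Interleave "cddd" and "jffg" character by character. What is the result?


Interleaving "cddd" and "jffg":
  Position 0: 'c' from first, 'j' from second => "cj"
  Position 1: 'd' from first, 'f' from second => "df"
  Position 2: 'd' from first, 'f' from second => "df"
  Position 3: 'd' from first, 'g' from second => "dg"
Result: cjdfdfdg

cjdfdfdg


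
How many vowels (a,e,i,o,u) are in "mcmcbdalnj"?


Input: mcmcbdalnj
Checking each character:
  'm' at position 0: consonant
  'c' at position 1: consonant
  'm' at position 2: consonant
  'c' at position 3: consonant
  'b' at position 4: consonant
  'd' at position 5: consonant
  'a' at position 6: vowel (running total: 1)
  'l' at position 7: consonant
  'n' at position 8: consonant
  'j' at position 9: consonant
Total vowels: 1

1


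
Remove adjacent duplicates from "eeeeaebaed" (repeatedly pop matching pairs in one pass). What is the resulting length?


Input: eeeeaebaed
Stack-based adjacent duplicate removal:
  Read 'e': push. Stack: e
  Read 'e': matches stack top 'e' => pop. Stack: (empty)
  Read 'e': push. Stack: e
  Read 'e': matches stack top 'e' => pop. Stack: (empty)
  Read 'a': push. Stack: a
  Read 'e': push. Stack: ae
  Read 'b': push. Stack: aeb
  Read 'a': push. Stack: aeba
  Read 'e': push. Stack: aebae
  Read 'd': push. Stack: aebaed
Final stack: "aebaed" (length 6)

6


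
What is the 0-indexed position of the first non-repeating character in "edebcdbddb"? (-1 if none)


Input: edebcdbddb
Character frequencies:
  'b': 3
  'c': 1
  'd': 4
  'e': 2
Scanning left to right for freq == 1:
  Position 0 ('e'): freq=2, skip
  Position 1 ('d'): freq=4, skip
  Position 2 ('e'): freq=2, skip
  Position 3 ('b'): freq=3, skip
  Position 4 ('c'): unique! => answer = 4

4


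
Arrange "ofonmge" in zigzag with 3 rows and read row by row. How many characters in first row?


Zigzag "ofonmge" into 3 rows:
Placing characters:
  'o' => row 0
  'f' => row 1
  'o' => row 2
  'n' => row 1
  'm' => row 0
  'g' => row 1
  'e' => row 2
Rows:
  Row 0: "om"
  Row 1: "fng"
  Row 2: "oe"
First row length: 2

2


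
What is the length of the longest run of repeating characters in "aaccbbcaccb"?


Input: "aaccbbcaccb"
Scanning for longest run:
  Position 1 ('a'): continues run of 'a', length=2
  Position 2 ('c'): new char, reset run to 1
  Position 3 ('c'): continues run of 'c', length=2
  Position 4 ('b'): new char, reset run to 1
  Position 5 ('b'): continues run of 'b', length=2
  Position 6 ('c'): new char, reset run to 1
  Position 7 ('a'): new char, reset run to 1
  Position 8 ('c'): new char, reset run to 1
  Position 9 ('c'): continues run of 'c', length=2
  Position 10 ('b'): new char, reset run to 1
Longest run: 'a' with length 2

2


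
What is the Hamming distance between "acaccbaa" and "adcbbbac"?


Comparing "acaccbaa" and "adcbbbac" position by position:
  Position 0: 'a' vs 'a' => same
  Position 1: 'c' vs 'd' => differ
  Position 2: 'a' vs 'c' => differ
  Position 3: 'c' vs 'b' => differ
  Position 4: 'c' vs 'b' => differ
  Position 5: 'b' vs 'b' => same
  Position 6: 'a' vs 'a' => same
  Position 7: 'a' vs 'c' => differ
Total differences (Hamming distance): 5

5


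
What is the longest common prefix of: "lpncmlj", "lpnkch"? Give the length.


Words: lpncmlj, lpnkch
  Position 0: all 'l' => match
  Position 1: all 'p' => match
  Position 2: all 'n' => match
  Position 3: ('c', 'k') => mismatch, stop
LCP = "lpn" (length 3)

3


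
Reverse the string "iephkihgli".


Input: iephkihgli
Reading characters right to left:
  Position 9: 'i'
  Position 8: 'l'
  Position 7: 'g'
  Position 6: 'h'
  Position 5: 'i'
  Position 4: 'k'
  Position 3: 'h'
  Position 2: 'p'
  Position 1: 'e'
  Position 0: 'i'
Reversed: ilghikhpei

ilghikhpei


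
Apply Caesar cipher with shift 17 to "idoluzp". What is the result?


Caesar cipher: shift "idoluzp" by 17
  'i' (pos 8) + 17 = pos 25 = 'z'
  'd' (pos 3) + 17 = pos 20 = 'u'
  'o' (pos 14) + 17 = pos 5 = 'f'
  'l' (pos 11) + 17 = pos 2 = 'c'
  'u' (pos 20) + 17 = pos 11 = 'l'
  'z' (pos 25) + 17 = pos 16 = 'q'
  'p' (pos 15) + 17 = pos 6 = 'g'
Result: zufclqg

zufclqg


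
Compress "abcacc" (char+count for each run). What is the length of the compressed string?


Input: abcacc
Runs:
  'a' x 1 => "a1"
  'b' x 1 => "b1"
  'c' x 1 => "c1"
  'a' x 1 => "a1"
  'c' x 2 => "c2"
Compressed: "a1b1c1a1c2"
Compressed length: 10

10


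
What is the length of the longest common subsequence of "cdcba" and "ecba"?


LCS of "cdcba" and "ecba"
DP table:
           e    c    b    a
      0    0    0    0    0
  c   0    0    1    1    1
  d   0    0    1    1    1
  c   0    0    1    1    1
  b   0    0    1    2    2
  a   0    0    1    2    3
LCS length = dp[5][4] = 3

3


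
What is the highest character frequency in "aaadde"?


Input: aaadde
Character counts:
  'a': 3
  'd': 2
  'e': 1
Maximum frequency: 3

3


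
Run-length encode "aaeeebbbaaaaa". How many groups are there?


Input: aaeeebbbaaaaa
Scanning for consecutive runs:
  Group 1: 'a' x 2 (positions 0-1)
  Group 2: 'e' x 3 (positions 2-4)
  Group 3: 'b' x 3 (positions 5-7)
  Group 4: 'a' x 5 (positions 8-12)
Total groups: 4

4


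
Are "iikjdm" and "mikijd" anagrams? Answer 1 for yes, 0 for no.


Strings: "iikjdm", "mikijd"
Sorted first:  diijkm
Sorted second: diijkm
Sorted forms match => anagrams

1


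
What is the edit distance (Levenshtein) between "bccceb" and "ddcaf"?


Computing edit distance: "bccceb" -> "ddcaf"
DP table:
           d    d    c    a    f
      0    1    2    3    4    5
  b   1    1    2    3    4    5
  c   2    2    2    2    3    4
  c   3    3    3    2    3    4
  c   4    4    4    3    3    4
  e   5    5    5    4    4    4
  b   6    6    6    5    5    5
Edit distance = dp[6][5] = 5

5


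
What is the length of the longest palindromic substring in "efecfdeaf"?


Input: "efecfdeaf"
Checking substrings for palindromes:
  [0:3] "efe" (len 3) => palindrome
Longest palindromic substring: "efe" with length 3

3


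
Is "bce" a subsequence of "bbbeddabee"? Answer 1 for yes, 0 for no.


Check if "bce" is a subsequence of "bbbeddabee"
Greedy scan:
  Position 0 ('b'): matches sub[0] = 'b'
  Position 1 ('b'): no match needed
  Position 2 ('b'): no match needed
  Position 3 ('e'): no match needed
  Position 4 ('d'): no match needed
  Position 5 ('d'): no match needed
  Position 6 ('a'): no match needed
  Position 7 ('b'): no match needed
  Position 8 ('e'): no match needed
  Position 9 ('e'): no match needed
Only matched 1/3 characters => not a subsequence

0


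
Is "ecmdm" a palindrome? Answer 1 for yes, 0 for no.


Input: ecmdm
Reversed: mdmce
  Compare pos 0 ('e') with pos 4 ('m'): MISMATCH
  Compare pos 1 ('c') with pos 3 ('d'): MISMATCH
Result: not a palindrome

0


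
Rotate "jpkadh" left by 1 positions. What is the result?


Input: "jpkadh", rotate left by 1
First 1 characters: "j"
Remaining characters: "pkadh"
Concatenate remaining + first: "pkadh" + "j" = "pkadhj"

pkadhj


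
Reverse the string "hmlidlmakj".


Input: hmlidlmakj
Reading characters right to left:
  Position 9: 'j'
  Position 8: 'k'
  Position 7: 'a'
  Position 6: 'm'
  Position 5: 'l'
  Position 4: 'd'
  Position 3: 'i'
  Position 2: 'l'
  Position 1: 'm'
  Position 0: 'h'
Reversed: jkamldilmh

jkamldilmh


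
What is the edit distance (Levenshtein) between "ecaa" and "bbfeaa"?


Computing edit distance: "ecaa" -> "bbfeaa"
DP table:
           b    b    f    e    a    a
      0    1    2    3    4    5    6
  e   1    1    2    3    3    4    5
  c   2    2    2    3    4    4    5
  a   3    3    3    3    4    4    4
  a   4    4    4    4    4    4    4
Edit distance = dp[4][6] = 4

4


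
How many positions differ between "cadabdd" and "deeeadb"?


Comparing "cadabdd" and "deeeadb" position by position:
  Position 0: 'c' vs 'd' => DIFFER
  Position 1: 'a' vs 'e' => DIFFER
  Position 2: 'd' vs 'e' => DIFFER
  Position 3: 'a' vs 'e' => DIFFER
  Position 4: 'b' vs 'a' => DIFFER
  Position 5: 'd' vs 'd' => same
  Position 6: 'd' vs 'b' => DIFFER
Positions that differ: 6

6


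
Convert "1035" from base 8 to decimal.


Input: "1035" in base 8
Positional expansion:
  Digit '1' (value 1) x 8^3 = 512
  Digit '0' (value 0) x 8^2 = 0
  Digit '3' (value 3) x 8^1 = 24
  Digit '5' (value 5) x 8^0 = 5
Sum = 541

541


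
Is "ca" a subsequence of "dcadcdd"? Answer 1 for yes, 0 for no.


Check if "ca" is a subsequence of "dcadcdd"
Greedy scan:
  Position 0 ('d'): no match needed
  Position 1 ('c'): matches sub[0] = 'c'
  Position 2 ('a'): matches sub[1] = 'a'
  Position 3 ('d'): no match needed
  Position 4 ('c'): no match needed
  Position 5 ('d'): no match needed
  Position 6 ('d'): no match needed
All 2 characters matched => is a subsequence

1


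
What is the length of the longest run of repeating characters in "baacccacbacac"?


Input: "baacccacbacac"
Scanning for longest run:
  Position 1 ('a'): new char, reset run to 1
  Position 2 ('a'): continues run of 'a', length=2
  Position 3 ('c'): new char, reset run to 1
  Position 4 ('c'): continues run of 'c', length=2
  Position 5 ('c'): continues run of 'c', length=3
  Position 6 ('a'): new char, reset run to 1
  Position 7 ('c'): new char, reset run to 1
  Position 8 ('b'): new char, reset run to 1
  Position 9 ('a'): new char, reset run to 1
  Position 10 ('c'): new char, reset run to 1
  Position 11 ('a'): new char, reset run to 1
  Position 12 ('c'): new char, reset run to 1
Longest run: 'c' with length 3

3


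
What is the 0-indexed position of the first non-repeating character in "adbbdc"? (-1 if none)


Input: adbbdc
Character frequencies:
  'a': 1
  'b': 2
  'c': 1
  'd': 2
Scanning left to right for freq == 1:
  Position 0 ('a'): unique! => answer = 0

0


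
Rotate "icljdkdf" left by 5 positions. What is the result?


Input: "icljdkdf", rotate left by 5
First 5 characters: "icljd"
Remaining characters: "kdf"
Concatenate remaining + first: "kdf" + "icljd" = "kdficljd"

kdficljd


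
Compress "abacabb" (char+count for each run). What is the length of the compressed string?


Input: abacabb
Runs:
  'a' x 1 => "a1"
  'b' x 1 => "b1"
  'a' x 1 => "a1"
  'c' x 1 => "c1"
  'a' x 1 => "a1"
  'b' x 2 => "b2"
Compressed: "a1b1a1c1a1b2"
Compressed length: 12

12


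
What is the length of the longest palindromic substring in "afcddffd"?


Input: "afcddffd"
Checking substrings for palindromes:
  [4:8] "dffd" (len 4) => palindrome
  [3:5] "dd" (len 2) => palindrome
  [5:7] "ff" (len 2) => palindrome
Longest palindromic substring: "dffd" with length 4

4


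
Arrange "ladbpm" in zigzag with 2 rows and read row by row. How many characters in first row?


Zigzag "ladbpm" into 2 rows:
Placing characters:
  'l' => row 0
  'a' => row 1
  'd' => row 0
  'b' => row 1
  'p' => row 0
  'm' => row 1
Rows:
  Row 0: "ldp"
  Row 1: "abm"
First row length: 3

3


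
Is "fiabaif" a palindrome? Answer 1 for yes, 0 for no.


Input: fiabaif
Reversed: fiabaif
  Compare pos 0 ('f') with pos 6 ('f'): match
  Compare pos 1 ('i') with pos 5 ('i'): match
  Compare pos 2 ('a') with pos 4 ('a'): match
Result: palindrome

1


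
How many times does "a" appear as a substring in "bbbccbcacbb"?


Searching for "a" in "bbbccbcacbb"
Scanning each position:
  Position 0: "b" => no
  Position 1: "b" => no
  Position 2: "b" => no
  Position 3: "c" => no
  Position 4: "c" => no
  Position 5: "b" => no
  Position 6: "c" => no
  Position 7: "a" => MATCH
  Position 8: "c" => no
  Position 9: "b" => no
  Position 10: "b" => no
Total occurrences: 1

1


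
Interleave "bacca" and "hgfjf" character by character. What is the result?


Interleaving "bacca" and "hgfjf":
  Position 0: 'b' from first, 'h' from second => "bh"
  Position 1: 'a' from first, 'g' from second => "ag"
  Position 2: 'c' from first, 'f' from second => "cf"
  Position 3: 'c' from first, 'j' from second => "cj"
  Position 4: 'a' from first, 'f' from second => "af"
Result: bhagcfcjaf

bhagcfcjaf


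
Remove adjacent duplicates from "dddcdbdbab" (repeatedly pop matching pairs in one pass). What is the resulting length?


Input: dddcdbdbab
Stack-based adjacent duplicate removal:
  Read 'd': push. Stack: d
  Read 'd': matches stack top 'd' => pop. Stack: (empty)
  Read 'd': push. Stack: d
  Read 'c': push. Stack: dc
  Read 'd': push. Stack: dcd
  Read 'b': push. Stack: dcdb
  Read 'd': push. Stack: dcdbd
  Read 'b': push. Stack: dcdbdb
  Read 'a': push. Stack: dcdbdba
  Read 'b': push. Stack: dcdbdbab
Final stack: "dcdbdbab" (length 8)

8


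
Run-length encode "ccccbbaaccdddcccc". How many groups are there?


Input: ccccbbaaccdddcccc
Scanning for consecutive runs:
  Group 1: 'c' x 4 (positions 0-3)
  Group 2: 'b' x 2 (positions 4-5)
  Group 3: 'a' x 2 (positions 6-7)
  Group 4: 'c' x 2 (positions 8-9)
  Group 5: 'd' x 3 (positions 10-12)
  Group 6: 'c' x 4 (positions 13-16)
Total groups: 6

6


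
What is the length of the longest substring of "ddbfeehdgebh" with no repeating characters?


Input: "ddbfeehdgebh"
Sliding window (track last position of each char):
  Position 0 ('d'): window [0,0] length 1 -- new best
  Position 1 ('d'): repeat (last at 0), move window start to 1
  Position 1 ('d'): window [1,1] length 1
  Position 2 ('b'): window [1,2] length 2 -- new best
  Position 3 ('f'): window [1,3] length 3 -- new best
  Position 4 ('e'): window [1,4] length 4 -- new best
  Position 5 ('e'): repeat (last at 4), move window start to 5
  Position 5 ('e'): window [5,5] length 1
  Position 6 ('h'): window [5,6] length 2
  Position 7 ('d'): window [5,7] length 3
  Position 8 ('g'): window [5,8] length 4
  Position 9 ('e'): repeat (last at 5), move window start to 6
  Position 9 ('e'): window [6,9] length 4
  Position 10 ('b'): window [6,10] length 5 -- new best
  Position 11 ('h'): repeat (last at 6), move window start to 7
  Position 11 ('h'): window [7,11] length 5
Longest substring with no repeats: "hdgeb" with length 5

5


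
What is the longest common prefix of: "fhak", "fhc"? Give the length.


Words: fhak, fhc
  Position 0: all 'f' => match
  Position 1: all 'h' => match
  Position 2: ('a', 'c') => mismatch, stop
LCP = "fh" (length 2)

2


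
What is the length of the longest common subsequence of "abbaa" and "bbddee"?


LCS of "abbaa" and "bbddee"
DP table:
           b    b    d    d    e    e
      0    0    0    0    0    0    0
  a   0    0    0    0    0    0    0
  b   0    1    1    1    1    1    1
  b   0    1    2    2    2    2    2
  a   0    1    2    2    2    2    2
  a   0    1    2    2    2    2    2
LCS length = dp[5][6] = 2

2


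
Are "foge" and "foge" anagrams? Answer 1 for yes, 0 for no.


Strings: "foge", "foge"
Sorted first:  efgo
Sorted second: efgo
Sorted forms match => anagrams

1


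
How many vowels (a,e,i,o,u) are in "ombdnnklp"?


Input: ombdnnklp
Checking each character:
  'o' at position 0: vowel (running total: 1)
  'm' at position 1: consonant
  'b' at position 2: consonant
  'd' at position 3: consonant
  'n' at position 4: consonant
  'n' at position 5: consonant
  'k' at position 6: consonant
  'l' at position 7: consonant
  'p' at position 8: consonant
Total vowels: 1

1


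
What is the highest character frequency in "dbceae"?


Input: dbceae
Character counts:
  'a': 1
  'b': 1
  'c': 1
  'd': 1
  'e': 2
Maximum frequency: 2

2


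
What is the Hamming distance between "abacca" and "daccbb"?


Comparing "abacca" and "daccbb" position by position:
  Position 0: 'a' vs 'd' => differ
  Position 1: 'b' vs 'a' => differ
  Position 2: 'a' vs 'c' => differ
  Position 3: 'c' vs 'c' => same
  Position 4: 'c' vs 'b' => differ
  Position 5: 'a' vs 'b' => differ
Total differences (Hamming distance): 5

5


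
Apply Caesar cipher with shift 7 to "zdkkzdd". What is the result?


Caesar cipher: shift "zdkkzdd" by 7
  'z' (pos 25) + 7 = pos 6 = 'g'
  'd' (pos 3) + 7 = pos 10 = 'k'
  'k' (pos 10) + 7 = pos 17 = 'r'
  'k' (pos 10) + 7 = pos 17 = 'r'
  'z' (pos 25) + 7 = pos 6 = 'g'
  'd' (pos 3) + 7 = pos 10 = 'k'
  'd' (pos 3) + 7 = pos 10 = 'k'
Result: gkrrgkk

gkrrgkk


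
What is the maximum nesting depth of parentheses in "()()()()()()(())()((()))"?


Input: "()()()()()()(())()((()))"
Tracking depth:
  Position 0 '(': depth becomes 1
  Position 1 ')': depth becomes 0
  Position 2 '(': depth becomes 1
  Position 3 ')': depth becomes 0
  Position 4 '(': depth becomes 1
  Position 5 ')': depth becomes 0
  Position 6 '(': depth becomes 1
  Position 7 ')': depth becomes 0
  Position 8 '(': depth becomes 1
  Position 9 ')': depth becomes 0
  Position 10 '(': depth becomes 1
  Position 11 ')': depth becomes 0
  Position 12 '(': depth becomes 1
  Position 13 '(': depth becomes 2
  Position 14 ')': depth becomes 1
  Position 15 ')': depth becomes 0
  Position 16 '(': depth becomes 1
  Position 17 ')': depth becomes 0
  Position 18 '(': depth becomes 1
  Position 19 '(': depth becomes 2
  Position 20 '(': depth becomes 3
  Position 21 ')': depth becomes 2
  Position 22 ')': depth becomes 1
  Position 23 ')': depth becomes 0
Maximum depth reached: 3

3


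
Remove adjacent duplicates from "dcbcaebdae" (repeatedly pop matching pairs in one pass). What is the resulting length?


Input: dcbcaebdae
Stack-based adjacent duplicate removal:
  Read 'd': push. Stack: d
  Read 'c': push. Stack: dc
  Read 'b': push. Stack: dcb
  Read 'c': push. Stack: dcbc
  Read 'a': push. Stack: dcbca
  Read 'e': push. Stack: dcbcae
  Read 'b': push. Stack: dcbcaeb
  Read 'd': push. Stack: dcbcaebd
  Read 'a': push. Stack: dcbcaebda
  Read 'e': push. Stack: dcbcaebdae
Final stack: "dcbcaebdae" (length 10)

10


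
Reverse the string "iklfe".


Input: iklfe
Reading characters right to left:
  Position 4: 'e'
  Position 3: 'f'
  Position 2: 'l'
  Position 1: 'k'
  Position 0: 'i'
Reversed: eflki

eflki


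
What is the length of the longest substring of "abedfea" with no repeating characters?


Input: "abedfea"
Sliding window (track last position of each char):
  Position 0 ('a'): window [0,0] length 1 -- new best
  Position 1 ('b'): window [0,1] length 2 -- new best
  Position 2 ('e'): window [0,2] length 3 -- new best
  Position 3 ('d'): window [0,3] length 4 -- new best
  Position 4 ('f'): window [0,4] length 5 -- new best
  Position 5 ('e'): repeat (last at 2), move window start to 3
  Position 5 ('e'): window [3,5] length 3
  Position 6 ('a'): window [3,6] length 4
Longest substring with no repeats: "abedf" with length 5

5


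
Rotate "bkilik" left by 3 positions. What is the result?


Input: "bkilik", rotate left by 3
First 3 characters: "bki"
Remaining characters: "lik"
Concatenate remaining + first: "lik" + "bki" = "likbki"

likbki


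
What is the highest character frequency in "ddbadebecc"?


Input: ddbadebecc
Character counts:
  'a': 1
  'b': 2
  'c': 2
  'd': 3
  'e': 2
Maximum frequency: 3

3


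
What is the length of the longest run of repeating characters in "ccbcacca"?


Input: "ccbcacca"
Scanning for longest run:
  Position 1 ('c'): continues run of 'c', length=2
  Position 2 ('b'): new char, reset run to 1
  Position 3 ('c'): new char, reset run to 1
  Position 4 ('a'): new char, reset run to 1
  Position 5 ('c'): new char, reset run to 1
  Position 6 ('c'): continues run of 'c', length=2
  Position 7 ('a'): new char, reset run to 1
Longest run: 'c' with length 2

2


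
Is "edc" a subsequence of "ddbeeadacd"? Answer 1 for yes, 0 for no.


Check if "edc" is a subsequence of "ddbeeadacd"
Greedy scan:
  Position 0 ('d'): no match needed
  Position 1 ('d'): no match needed
  Position 2 ('b'): no match needed
  Position 3 ('e'): matches sub[0] = 'e'
  Position 4 ('e'): no match needed
  Position 5 ('a'): no match needed
  Position 6 ('d'): matches sub[1] = 'd'
  Position 7 ('a'): no match needed
  Position 8 ('c'): matches sub[2] = 'c'
  Position 9 ('d'): no match needed
All 3 characters matched => is a subsequence

1


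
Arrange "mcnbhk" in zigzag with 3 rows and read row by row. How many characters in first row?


Zigzag "mcnbhk" into 3 rows:
Placing characters:
  'm' => row 0
  'c' => row 1
  'n' => row 2
  'b' => row 1
  'h' => row 0
  'k' => row 1
Rows:
  Row 0: "mh"
  Row 1: "cbk"
  Row 2: "n"
First row length: 2

2


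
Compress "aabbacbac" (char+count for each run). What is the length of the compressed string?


Input: aabbacbac
Runs:
  'a' x 2 => "a2"
  'b' x 2 => "b2"
  'a' x 1 => "a1"
  'c' x 1 => "c1"
  'b' x 1 => "b1"
  'a' x 1 => "a1"
  'c' x 1 => "c1"
Compressed: "a2b2a1c1b1a1c1"
Compressed length: 14

14


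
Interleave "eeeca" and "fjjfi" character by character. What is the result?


Interleaving "eeeca" and "fjjfi":
  Position 0: 'e' from first, 'f' from second => "ef"
  Position 1: 'e' from first, 'j' from second => "ej"
  Position 2: 'e' from first, 'j' from second => "ej"
  Position 3: 'c' from first, 'f' from second => "cf"
  Position 4: 'a' from first, 'i' from second => "ai"
Result: efejejcfai

efejejcfai


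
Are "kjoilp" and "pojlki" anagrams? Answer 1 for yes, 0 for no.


Strings: "kjoilp", "pojlki"
Sorted first:  ijklop
Sorted second: ijklop
Sorted forms match => anagrams

1


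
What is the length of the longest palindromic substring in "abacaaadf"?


Input: "abacaaadf"
Checking substrings for palindromes:
  [0:3] "aba" (len 3) => palindrome
  [2:5] "aca" (len 3) => palindrome
  [4:7] "aaa" (len 3) => palindrome
  [4:6] "aa" (len 2) => palindrome
  [5:7] "aa" (len 2) => palindrome
Longest palindromic substring: "aba" with length 3

3


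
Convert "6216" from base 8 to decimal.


Input: "6216" in base 8
Positional expansion:
  Digit '6' (value 6) x 8^3 = 3072
  Digit '2' (value 2) x 8^2 = 128
  Digit '1' (value 1) x 8^1 = 8
  Digit '6' (value 6) x 8^0 = 6
Sum = 3214

3214


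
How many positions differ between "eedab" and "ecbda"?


Comparing "eedab" and "ecbda" position by position:
  Position 0: 'e' vs 'e' => same
  Position 1: 'e' vs 'c' => DIFFER
  Position 2: 'd' vs 'b' => DIFFER
  Position 3: 'a' vs 'd' => DIFFER
  Position 4: 'b' vs 'a' => DIFFER
Positions that differ: 4

4


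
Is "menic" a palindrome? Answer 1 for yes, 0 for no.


Input: menic
Reversed: cinem
  Compare pos 0 ('m') with pos 4 ('c'): MISMATCH
  Compare pos 1 ('e') with pos 3 ('i'): MISMATCH
Result: not a palindrome

0


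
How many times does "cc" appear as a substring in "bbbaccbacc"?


Searching for "cc" in "bbbaccbacc"
Scanning each position:
  Position 0: "bb" => no
  Position 1: "bb" => no
  Position 2: "ba" => no
  Position 3: "ac" => no
  Position 4: "cc" => MATCH
  Position 5: "cb" => no
  Position 6: "ba" => no
  Position 7: "ac" => no
  Position 8: "cc" => MATCH
Total occurrences: 2

2


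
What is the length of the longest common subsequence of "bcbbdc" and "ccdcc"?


LCS of "bcbbdc" and "ccdcc"
DP table:
           c    c    d    c    c
      0    0    0    0    0    0
  b   0    0    0    0    0    0
  c   0    1    1    1    1    1
  b   0    1    1    1    1    1
  b   0    1    1    1    1    1
  d   0    1    1    2    2    2
  c   0    1    2    2    3    3
LCS length = dp[6][5] = 3

3


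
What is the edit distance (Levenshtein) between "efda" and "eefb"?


Computing edit distance: "efda" -> "eefb"
DP table:
           e    e    f    b
      0    1    2    3    4
  e   1    0    1    2    3
  f   2    1    1    1    2
  d   3    2    2    2    2
  a   4    3    3    3    3
Edit distance = dp[4][4] = 3

3


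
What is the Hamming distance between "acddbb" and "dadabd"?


Comparing "acddbb" and "dadabd" position by position:
  Position 0: 'a' vs 'd' => differ
  Position 1: 'c' vs 'a' => differ
  Position 2: 'd' vs 'd' => same
  Position 3: 'd' vs 'a' => differ
  Position 4: 'b' vs 'b' => same
  Position 5: 'b' vs 'd' => differ
Total differences (Hamming distance): 4

4


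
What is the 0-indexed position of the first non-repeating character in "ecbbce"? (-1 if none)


Input: ecbbce
Character frequencies:
  'b': 2
  'c': 2
  'e': 2
Scanning left to right for freq == 1:
  Position 0 ('e'): freq=2, skip
  Position 1 ('c'): freq=2, skip
  Position 2 ('b'): freq=2, skip
  Position 3 ('b'): freq=2, skip
  Position 4 ('c'): freq=2, skip
  Position 5 ('e'): freq=2, skip
  No unique character found => answer = -1

-1


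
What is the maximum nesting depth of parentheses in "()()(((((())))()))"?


Input: "()()(((((())))()))"
Tracking depth:
  Position 0 '(': depth becomes 1
  Position 1 ')': depth becomes 0
  Position 2 '(': depth becomes 1
  Position 3 ')': depth becomes 0
  Position 4 '(': depth becomes 1
  Position 5 '(': depth becomes 2
  Position 6 '(': depth becomes 3
  Position 7 '(': depth becomes 4
  Position 8 '(': depth becomes 5
  Position 9 '(': depth becomes 6
  Position 10 ')': depth becomes 5
  Position 11 ')': depth becomes 4
  Position 12 ')': depth becomes 3
  Position 13 ')': depth becomes 2
  Position 14 '(': depth becomes 3
  Position 15 ')': depth becomes 2
  Position 16 ')': depth becomes 1
  Position 17 ')': depth becomes 0
Maximum depth reached: 6

6


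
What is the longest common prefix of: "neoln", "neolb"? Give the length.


Words: neoln, neolb
  Position 0: all 'n' => match
  Position 1: all 'e' => match
  Position 2: all 'o' => match
  Position 3: all 'l' => match
  Position 4: ('n', 'b') => mismatch, stop
LCP = "neol" (length 4)

4


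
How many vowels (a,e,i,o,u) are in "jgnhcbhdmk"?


Input: jgnhcbhdmk
Checking each character:
  'j' at position 0: consonant
  'g' at position 1: consonant
  'n' at position 2: consonant
  'h' at position 3: consonant
  'c' at position 4: consonant
  'b' at position 5: consonant
  'h' at position 6: consonant
  'd' at position 7: consonant
  'm' at position 8: consonant
  'k' at position 9: consonant
Total vowels: 0

0


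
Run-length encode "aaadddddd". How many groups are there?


Input: aaadddddd
Scanning for consecutive runs:
  Group 1: 'a' x 3 (positions 0-2)
  Group 2: 'd' x 6 (positions 3-8)
Total groups: 2

2


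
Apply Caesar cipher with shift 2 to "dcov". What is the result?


Caesar cipher: shift "dcov" by 2
  'd' (pos 3) + 2 = pos 5 = 'f'
  'c' (pos 2) + 2 = pos 4 = 'e'
  'o' (pos 14) + 2 = pos 16 = 'q'
  'v' (pos 21) + 2 = pos 23 = 'x'
Result: feqx

feqx


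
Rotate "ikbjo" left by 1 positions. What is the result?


Input: "ikbjo", rotate left by 1
First 1 characters: "i"
Remaining characters: "kbjo"
Concatenate remaining + first: "kbjo" + "i" = "kbjoi"

kbjoi


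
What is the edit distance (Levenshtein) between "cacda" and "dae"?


Computing edit distance: "cacda" -> "dae"
DP table:
           d    a    e
      0    1    2    3
  c   1    1    2    3
  a   2    2    1    2
  c   3    3    2    2
  d   4    3    3    3
  a   5    4    3    4
Edit distance = dp[5][3] = 4

4


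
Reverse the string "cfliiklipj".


Input: cfliiklipj
Reading characters right to left:
  Position 9: 'j'
  Position 8: 'p'
  Position 7: 'i'
  Position 6: 'l'
  Position 5: 'k'
  Position 4: 'i'
  Position 3: 'i'
  Position 2: 'l'
  Position 1: 'f'
  Position 0: 'c'
Reversed: jpilkiilfc

jpilkiilfc


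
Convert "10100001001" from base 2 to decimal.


Input: "10100001001" in base 2
Positional expansion:
  Digit '1' (value 1) x 2^10 = 1024
  Digit '0' (value 0) x 2^9 = 0
  Digit '1' (value 1) x 2^8 = 256
  Digit '0' (value 0) x 2^7 = 0
  Digit '0' (value 0) x 2^6 = 0
  Digit '0' (value 0) x 2^5 = 0
  Digit '0' (value 0) x 2^4 = 0
  Digit '1' (value 1) x 2^3 = 8
  Digit '0' (value 0) x 2^2 = 0
  Digit '0' (value 0) x 2^1 = 0
  Digit '1' (value 1) x 2^0 = 1
Sum = 1289

1289


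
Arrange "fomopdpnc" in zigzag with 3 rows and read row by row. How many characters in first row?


Zigzag "fomopdpnc" into 3 rows:
Placing characters:
  'f' => row 0
  'o' => row 1
  'm' => row 2
  'o' => row 1
  'p' => row 0
  'd' => row 1
  'p' => row 2
  'n' => row 1
  'c' => row 0
Rows:
  Row 0: "fpc"
  Row 1: "oodn"
  Row 2: "mp"
First row length: 3

3
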